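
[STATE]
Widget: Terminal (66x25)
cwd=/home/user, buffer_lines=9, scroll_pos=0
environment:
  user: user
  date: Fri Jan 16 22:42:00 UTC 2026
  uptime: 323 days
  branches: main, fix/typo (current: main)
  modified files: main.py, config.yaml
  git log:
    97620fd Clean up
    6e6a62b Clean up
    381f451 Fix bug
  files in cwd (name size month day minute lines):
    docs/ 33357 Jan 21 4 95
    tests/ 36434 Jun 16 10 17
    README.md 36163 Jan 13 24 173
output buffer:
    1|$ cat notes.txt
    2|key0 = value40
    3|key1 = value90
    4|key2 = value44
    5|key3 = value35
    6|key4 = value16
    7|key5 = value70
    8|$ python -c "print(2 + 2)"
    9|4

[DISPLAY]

$ cat notes.txt                                                   
key0 = value40                                                    
key1 = value90                                                    
key2 = value44                                                    
key3 = value35                                                    
key4 = value16                                                    
key5 = value70                                                    
$ python -c "print(2 + 2)"                                        
4                                                                 
$ █                                                               
                                                                  
                                                                  
                                                                  
                                                                  
                                                                  
                                                                  
                                                                  
                                                                  
                                                                  
                                                                  
                                                                  
                                                                  
                                                                  
                                                                  
                                                                  


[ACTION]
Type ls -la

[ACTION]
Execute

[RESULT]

$ cat notes.txt                                                   
key0 = value40                                                    
key1 = value90                                                    
key2 = value44                                                    
key3 = value35                                                    
key4 = value16                                                    
key5 = value70                                                    
$ python -c "print(2 + 2)"                                        
4                                                                 
$ ls -la                                                          
drwxr-xr-x  1 user group    33357 Jan 21 10:04 docs/              
drwxr-xr-x  1 user group    36434 Jun 16 10:10 tests/             
-rw-r--r--  1 user group    36163 Jan 13 10:24 README.md          
$ █                                                               
                                                                  
                                                                  
                                                                  
                                                                  
                                                                  
                                                                  
                                                                  
                                                                  
                                                                  
                                                                  
                                                                  


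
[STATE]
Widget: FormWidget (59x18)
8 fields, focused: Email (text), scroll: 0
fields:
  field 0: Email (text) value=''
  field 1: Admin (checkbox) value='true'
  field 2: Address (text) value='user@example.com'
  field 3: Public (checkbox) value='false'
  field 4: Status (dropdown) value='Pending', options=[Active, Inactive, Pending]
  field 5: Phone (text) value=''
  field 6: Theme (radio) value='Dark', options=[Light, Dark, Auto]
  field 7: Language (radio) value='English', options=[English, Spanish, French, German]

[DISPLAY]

> Email:      [                                           ]
  Admin:      [x]                                          
  Address:    [user@example.com                           ]
  Public:     [ ]                                          
  Status:     [Pending                                   ▼]
  Phone:      [                                           ]
  Theme:      ( ) Light  (●) Dark  ( ) Auto                
  Language:   (●) English  ( ) Spanish  ( ) French  ( ) Ger
                                                           
                                                           
                                                           
                                                           
                                                           
                                                           
                                                           
                                                           
                                                           
                                                           


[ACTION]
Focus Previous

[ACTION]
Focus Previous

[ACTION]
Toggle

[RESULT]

  Email:      [                                           ]
  Admin:      [x]                                          
  Address:    [user@example.com                           ]
  Public:     [ ]                                          
  Status:     [Pending                                   ▼]
  Phone:      [                                           ]
> Theme:      ( ) Light  (●) Dark  ( ) Auto                
  Language:   (●) English  ( ) Spanish  ( ) French  ( ) Ger
                                                           
                                                           
                                                           
                                                           
                                                           
                                                           
                                                           
                                                           
                                                           
                                                           


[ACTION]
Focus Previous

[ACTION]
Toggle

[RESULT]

  Email:      [                                           ]
  Admin:      [x]                                          
  Address:    [user@example.com                           ]
  Public:     [ ]                                          
  Status:     [Pending                                   ▼]
> Phone:      [                                           ]
  Theme:      ( ) Light  (●) Dark  ( ) Auto                
  Language:   (●) English  ( ) Spanish  ( ) French  ( ) Ger
                                                           
                                                           
                                                           
                                                           
                                                           
                                                           
                                                           
                                                           
                                                           
                                                           


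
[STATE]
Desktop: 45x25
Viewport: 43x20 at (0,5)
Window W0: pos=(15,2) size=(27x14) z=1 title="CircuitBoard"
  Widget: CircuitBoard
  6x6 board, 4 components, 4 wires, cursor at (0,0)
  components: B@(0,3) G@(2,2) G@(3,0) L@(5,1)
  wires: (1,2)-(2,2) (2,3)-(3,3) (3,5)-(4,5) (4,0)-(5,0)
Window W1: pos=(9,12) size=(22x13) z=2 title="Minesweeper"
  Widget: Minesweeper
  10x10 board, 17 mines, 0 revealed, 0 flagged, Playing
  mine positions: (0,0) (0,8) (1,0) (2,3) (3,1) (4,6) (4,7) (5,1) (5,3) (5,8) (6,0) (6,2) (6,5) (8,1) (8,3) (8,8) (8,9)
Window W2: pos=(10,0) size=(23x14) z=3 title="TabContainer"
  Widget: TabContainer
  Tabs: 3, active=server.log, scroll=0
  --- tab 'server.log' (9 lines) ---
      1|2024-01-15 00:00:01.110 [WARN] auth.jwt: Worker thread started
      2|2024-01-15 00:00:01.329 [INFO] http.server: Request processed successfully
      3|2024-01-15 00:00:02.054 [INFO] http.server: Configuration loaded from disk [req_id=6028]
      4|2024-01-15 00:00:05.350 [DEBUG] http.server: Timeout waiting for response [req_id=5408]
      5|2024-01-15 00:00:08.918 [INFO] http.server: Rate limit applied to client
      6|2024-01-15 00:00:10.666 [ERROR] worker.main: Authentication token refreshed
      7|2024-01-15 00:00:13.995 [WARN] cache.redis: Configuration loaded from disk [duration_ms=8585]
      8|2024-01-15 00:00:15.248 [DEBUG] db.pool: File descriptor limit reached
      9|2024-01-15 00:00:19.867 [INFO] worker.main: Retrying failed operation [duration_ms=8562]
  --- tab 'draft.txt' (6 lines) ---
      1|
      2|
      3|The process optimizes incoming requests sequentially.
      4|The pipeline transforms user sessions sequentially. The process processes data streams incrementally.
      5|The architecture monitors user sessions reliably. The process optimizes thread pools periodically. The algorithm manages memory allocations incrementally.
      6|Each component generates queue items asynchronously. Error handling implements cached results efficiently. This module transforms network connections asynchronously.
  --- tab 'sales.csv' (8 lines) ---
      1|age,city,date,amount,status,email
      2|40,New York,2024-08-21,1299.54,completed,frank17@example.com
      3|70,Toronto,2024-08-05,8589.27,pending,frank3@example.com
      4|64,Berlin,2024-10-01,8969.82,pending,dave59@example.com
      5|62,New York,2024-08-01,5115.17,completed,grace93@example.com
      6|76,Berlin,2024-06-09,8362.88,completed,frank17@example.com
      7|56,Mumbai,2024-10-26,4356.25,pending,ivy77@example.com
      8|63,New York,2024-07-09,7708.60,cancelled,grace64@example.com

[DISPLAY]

          ┃2024-01-15 00:00:01.1┃        ┃ 
          ┃2024-01-15 00:00:01.3┃        ┃ 
          ┃2024-01-15 00:00:02.0┃        ┃ 
          ┃2024-01-15 00:00:05.3┃        ┃ 
          ┃2024-01-15 00:00:08.9┃        ┃ 
          ┃2024-01-15 00:00:10.6┃        ┃ 
          ┃2024-01-15 00:00:13.9┃        ┃ 
         ┏┃2024-01-15 00:00:15.2┃       ·┃ 
         ┃┗━━━━━━━━━━━━━━━━━━━━━┛       │┃ 
         ┠────────────────────┨         ·┃ 
         ┃■■■■■■■■■■          ┃━━━━━━━━━━┛ 
         ┃■■■■■■■■■■          ┃            
         ┃■■■■■■■■■■          ┃            
         ┃■■■■■■■■■■          ┃            
         ┃■■■■■■■■■■          ┃            
         ┃■■■■■■■■■■          ┃            
         ┃■■■■■■■■■■          ┃            
         ┃■■■■■■■■■■          ┃            
         ┃■■■■■■■■■■          ┃            
         ┗━━━━━━━━━━━━━━━━━━━━┛            


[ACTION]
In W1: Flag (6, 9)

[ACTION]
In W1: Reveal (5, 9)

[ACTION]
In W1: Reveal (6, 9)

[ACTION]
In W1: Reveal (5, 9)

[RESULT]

          ┃2024-01-15 00:00:01.1┃        ┃ 
          ┃2024-01-15 00:00:01.3┃        ┃ 
          ┃2024-01-15 00:00:02.0┃        ┃ 
          ┃2024-01-15 00:00:05.3┃        ┃ 
          ┃2024-01-15 00:00:08.9┃        ┃ 
          ┃2024-01-15 00:00:10.6┃        ┃ 
          ┃2024-01-15 00:00:13.9┃        ┃ 
         ┏┃2024-01-15 00:00:15.2┃       ·┃ 
         ┃┗━━━━━━━━━━━━━━━━━━━━━┛       │┃ 
         ┠────────────────────┨         ·┃ 
         ┃■■■■■■■■■■          ┃━━━━━━━━━━┛ 
         ┃■■■■■■■■■■          ┃            
         ┃■■■■■■■■■■          ┃            
         ┃■■■■■■■■■■          ┃            
         ┃■■■■■■■■■■          ┃            
         ┃■■■■■■■■■1          ┃            
         ┃■■■■■■■■■⚑          ┃            
         ┃■■■■■■■■■■          ┃            
         ┃■■■■■■■■■■          ┃            
         ┗━━━━━━━━━━━━━━━━━━━━┛            


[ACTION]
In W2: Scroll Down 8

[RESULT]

          ┃2024-01-15 00:00:19.8┃        ┃ 
          ┃                     ┃        ┃ 
          ┃                     ┃        ┃ 
          ┃                     ┃        ┃ 
          ┃                     ┃        ┃ 
          ┃                     ┃        ┃ 
          ┃                     ┃        ┃ 
         ┏┃                     ┃       ·┃ 
         ┃┗━━━━━━━━━━━━━━━━━━━━━┛       │┃ 
         ┠────────────────────┨         ·┃ 
         ┃■■■■■■■■■■          ┃━━━━━━━━━━┛ 
         ┃■■■■■■■■■■          ┃            
         ┃■■■■■■■■■■          ┃            
         ┃■■■■■■■■■■          ┃            
         ┃■■■■■■■■■■          ┃            
         ┃■■■■■■■■■1          ┃            
         ┃■■■■■■■■■⚑          ┃            
         ┃■■■■■■■■■■          ┃            
         ┃■■■■■■■■■■          ┃            
         ┗━━━━━━━━━━━━━━━━━━━━┛            


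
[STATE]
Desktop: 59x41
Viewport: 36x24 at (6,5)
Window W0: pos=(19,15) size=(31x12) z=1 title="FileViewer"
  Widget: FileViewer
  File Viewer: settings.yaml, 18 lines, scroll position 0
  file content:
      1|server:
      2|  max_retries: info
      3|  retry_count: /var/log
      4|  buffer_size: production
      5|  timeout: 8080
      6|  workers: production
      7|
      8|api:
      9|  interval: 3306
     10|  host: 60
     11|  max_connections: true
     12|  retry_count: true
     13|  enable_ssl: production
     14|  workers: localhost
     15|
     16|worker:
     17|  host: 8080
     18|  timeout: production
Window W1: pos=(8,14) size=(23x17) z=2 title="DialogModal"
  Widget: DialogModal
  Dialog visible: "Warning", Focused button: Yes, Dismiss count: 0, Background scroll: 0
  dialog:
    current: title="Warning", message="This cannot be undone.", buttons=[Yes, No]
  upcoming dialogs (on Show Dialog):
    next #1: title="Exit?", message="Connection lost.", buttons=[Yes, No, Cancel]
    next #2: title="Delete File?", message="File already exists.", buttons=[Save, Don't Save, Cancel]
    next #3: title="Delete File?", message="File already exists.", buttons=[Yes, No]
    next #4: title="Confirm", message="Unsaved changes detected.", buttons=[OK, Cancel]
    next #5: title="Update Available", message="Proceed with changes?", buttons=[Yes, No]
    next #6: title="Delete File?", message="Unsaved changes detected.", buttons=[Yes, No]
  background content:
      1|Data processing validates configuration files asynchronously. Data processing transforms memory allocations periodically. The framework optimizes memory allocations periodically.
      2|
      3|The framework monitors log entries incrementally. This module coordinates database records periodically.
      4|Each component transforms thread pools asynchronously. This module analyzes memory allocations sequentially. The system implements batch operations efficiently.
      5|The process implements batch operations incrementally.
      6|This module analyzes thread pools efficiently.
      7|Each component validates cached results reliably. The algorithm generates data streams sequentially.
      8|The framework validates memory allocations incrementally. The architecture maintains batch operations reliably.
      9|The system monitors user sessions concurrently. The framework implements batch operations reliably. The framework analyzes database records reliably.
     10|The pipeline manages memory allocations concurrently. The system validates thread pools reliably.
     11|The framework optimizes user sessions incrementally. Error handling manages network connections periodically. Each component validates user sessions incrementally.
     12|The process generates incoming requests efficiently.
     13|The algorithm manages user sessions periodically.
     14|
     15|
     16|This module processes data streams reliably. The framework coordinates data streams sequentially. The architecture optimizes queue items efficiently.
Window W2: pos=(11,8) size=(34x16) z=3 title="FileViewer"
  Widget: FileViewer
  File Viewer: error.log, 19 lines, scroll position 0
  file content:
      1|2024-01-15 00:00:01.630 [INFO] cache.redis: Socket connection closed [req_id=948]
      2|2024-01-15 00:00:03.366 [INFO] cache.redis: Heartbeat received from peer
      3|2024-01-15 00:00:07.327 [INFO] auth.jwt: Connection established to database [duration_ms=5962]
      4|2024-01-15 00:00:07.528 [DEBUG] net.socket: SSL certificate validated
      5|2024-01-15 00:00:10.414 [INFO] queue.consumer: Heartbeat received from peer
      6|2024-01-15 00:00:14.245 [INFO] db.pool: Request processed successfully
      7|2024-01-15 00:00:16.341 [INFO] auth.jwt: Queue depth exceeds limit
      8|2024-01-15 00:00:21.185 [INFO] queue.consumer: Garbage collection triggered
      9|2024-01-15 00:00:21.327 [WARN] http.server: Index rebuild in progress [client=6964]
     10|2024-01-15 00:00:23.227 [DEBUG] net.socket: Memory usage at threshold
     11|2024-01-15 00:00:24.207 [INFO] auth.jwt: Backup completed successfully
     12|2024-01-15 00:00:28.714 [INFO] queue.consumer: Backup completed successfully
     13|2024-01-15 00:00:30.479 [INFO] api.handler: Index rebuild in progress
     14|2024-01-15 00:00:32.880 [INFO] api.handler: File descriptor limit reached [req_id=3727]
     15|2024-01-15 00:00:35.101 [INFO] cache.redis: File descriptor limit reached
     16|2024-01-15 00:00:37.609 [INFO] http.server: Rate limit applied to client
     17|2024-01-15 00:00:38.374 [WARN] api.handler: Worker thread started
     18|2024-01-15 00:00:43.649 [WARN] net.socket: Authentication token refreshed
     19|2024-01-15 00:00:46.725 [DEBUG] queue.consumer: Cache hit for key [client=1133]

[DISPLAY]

                                    
                                    
                                    
     ┏━━━━━━━━━━━━━━━━━━━━━━━━━━━━━━
     ┃ FileViewer                   
     ┠──────────────────────────────
     ┃2024-01-15 00:00:01.630 [INFO]
     ┃2024-01-15 00:00:03.366 [INFO]
     ┃2024-01-15 00:00:07.327 [INFO]
  ┏━━┃2024-01-15 00:00:07.528 [DEBUG
  ┃ D┃2024-01-15 00:00:10.414 [INFO]
  ┠──┃2024-01-15 00:00:14.245 [INFO]
  ┃Da┃2024-01-15 00:00:16.341 [INFO]
  ┃  ┃2024-01-15 00:00:21.185 [INFO]
  ┃Th┃2024-01-15 00:00:21.327 [WARN]
  ┃Ea┃2024-01-15 00:00:23.227 [DEBUG
  ┃Th┃2024-01-15 00:00:24.207 [INFO]
  ┃Th┃2024-01-15 00:00:28.714 [INFO]
  ┃Ea┗━━━━━━━━━━━━━━━━━━━━━━━━━━━━━━
  ┃Th│   [Yes]  No   │at┃           
  ┃Th└───────────────┘ u┃           
  ┃The pipeline manages ┃━━━━━━━━━━━
  ┃The framework optimiz┃           
  ┃The process generates┃           


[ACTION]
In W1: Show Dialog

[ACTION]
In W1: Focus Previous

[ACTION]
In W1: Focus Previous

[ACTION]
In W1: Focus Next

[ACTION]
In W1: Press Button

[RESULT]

                                    
                                    
                                    
     ┏━━━━━━━━━━━━━━━━━━━━━━━━━━━━━━
     ┃ FileViewer                   
     ┠──────────────────────────────
     ┃2024-01-15 00:00:01.630 [INFO]
     ┃2024-01-15 00:00:03.366 [INFO]
     ┃2024-01-15 00:00:07.327 [INFO]
  ┏━━┃2024-01-15 00:00:07.528 [DEBUG
  ┃ D┃2024-01-15 00:00:10.414 [INFO]
  ┠──┃2024-01-15 00:00:14.245 [INFO]
  ┃Da┃2024-01-15 00:00:16.341 [INFO]
  ┃  ┃2024-01-15 00:00:21.185 [INFO]
  ┃Th┃2024-01-15 00:00:21.327 [WARN]
  ┃Ea┃2024-01-15 00:00:23.227 [DEBUG
  ┃Th┃2024-01-15 00:00:24.207 [INFO]
  ┃Th┃2024-01-15 00:00:28.714 [INFO]
  ┃Ea┗━━━━━━━━━━━━━━━━━━━━━━━━━━━━━━
  ┃The framework validat┃           
  ┃The system monitors u┃           
  ┃The pipeline manages ┃━━━━━━━━━━━
  ┃The framework optimiz┃           
  ┃The process generates┃           


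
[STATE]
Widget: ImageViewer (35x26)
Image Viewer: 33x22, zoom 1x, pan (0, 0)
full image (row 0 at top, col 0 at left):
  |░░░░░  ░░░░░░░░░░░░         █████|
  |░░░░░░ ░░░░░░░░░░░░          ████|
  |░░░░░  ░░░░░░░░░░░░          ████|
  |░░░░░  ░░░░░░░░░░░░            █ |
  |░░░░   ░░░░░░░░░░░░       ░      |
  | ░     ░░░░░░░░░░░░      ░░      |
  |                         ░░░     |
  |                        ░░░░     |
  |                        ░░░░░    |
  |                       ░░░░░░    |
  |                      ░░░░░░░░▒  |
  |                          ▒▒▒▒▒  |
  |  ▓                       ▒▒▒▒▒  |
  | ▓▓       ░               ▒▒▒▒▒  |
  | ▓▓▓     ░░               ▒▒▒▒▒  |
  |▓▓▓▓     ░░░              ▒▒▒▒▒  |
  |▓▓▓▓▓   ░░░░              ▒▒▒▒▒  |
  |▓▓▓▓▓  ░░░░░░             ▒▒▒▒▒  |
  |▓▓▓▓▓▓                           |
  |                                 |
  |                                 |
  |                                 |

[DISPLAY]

░░░░░  ░░░░░░░░░░░░         █████  
░░░░░░ ░░░░░░░░░░░░          ████  
░░░░░  ░░░░░░░░░░░░          ████  
░░░░░  ░░░░░░░░░░░░            █   
░░░░   ░░░░░░░░░░░░       ░        
 ░     ░░░░░░░░░░░░      ░░        
                         ░░░       
                        ░░░░       
                        ░░░░░      
                       ░░░░░░      
                      ░░░░░░░░▒    
                          ▒▒▒▒▒    
  ▓                       ▒▒▒▒▒    
 ▓▓       ░               ▒▒▒▒▒    
 ▓▓▓     ░░               ▒▒▒▒▒    
▓▓▓▓     ░░░              ▒▒▒▒▒    
▓▓▓▓▓   ░░░░              ▒▒▒▒▒    
▓▓▓▓▓  ░░░░░░             ▒▒▒▒▒    
▓▓▓▓▓▓                             
                                   
                                   
                                   
                                   
                                   
                                   
                                   


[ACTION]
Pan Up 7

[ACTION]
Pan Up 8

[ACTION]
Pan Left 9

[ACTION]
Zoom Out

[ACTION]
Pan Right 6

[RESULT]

 ░░░░░░░░░░░░         █████        
 ░░░░░░░░░░░░          ████        
 ░░░░░░░░░░░░          ████        
 ░░░░░░░░░░░░            █         
 ░░░░░░░░░░░░       ░              
 ░░░░░░░░░░░░      ░░              
                   ░░░             
                  ░░░░             
                  ░░░░░            
                 ░░░░░░            
                ░░░░░░░░▒          
                    ▒▒▒▒▒          
                    ▒▒▒▒▒          
    ░               ▒▒▒▒▒          
   ░░               ▒▒▒▒▒          
   ░░░              ▒▒▒▒▒          
  ░░░░              ▒▒▒▒▒          
 ░░░░░░             ▒▒▒▒▒          
                                   
                                   
                                   
                                   
                                   
                                   
                                   
                                   


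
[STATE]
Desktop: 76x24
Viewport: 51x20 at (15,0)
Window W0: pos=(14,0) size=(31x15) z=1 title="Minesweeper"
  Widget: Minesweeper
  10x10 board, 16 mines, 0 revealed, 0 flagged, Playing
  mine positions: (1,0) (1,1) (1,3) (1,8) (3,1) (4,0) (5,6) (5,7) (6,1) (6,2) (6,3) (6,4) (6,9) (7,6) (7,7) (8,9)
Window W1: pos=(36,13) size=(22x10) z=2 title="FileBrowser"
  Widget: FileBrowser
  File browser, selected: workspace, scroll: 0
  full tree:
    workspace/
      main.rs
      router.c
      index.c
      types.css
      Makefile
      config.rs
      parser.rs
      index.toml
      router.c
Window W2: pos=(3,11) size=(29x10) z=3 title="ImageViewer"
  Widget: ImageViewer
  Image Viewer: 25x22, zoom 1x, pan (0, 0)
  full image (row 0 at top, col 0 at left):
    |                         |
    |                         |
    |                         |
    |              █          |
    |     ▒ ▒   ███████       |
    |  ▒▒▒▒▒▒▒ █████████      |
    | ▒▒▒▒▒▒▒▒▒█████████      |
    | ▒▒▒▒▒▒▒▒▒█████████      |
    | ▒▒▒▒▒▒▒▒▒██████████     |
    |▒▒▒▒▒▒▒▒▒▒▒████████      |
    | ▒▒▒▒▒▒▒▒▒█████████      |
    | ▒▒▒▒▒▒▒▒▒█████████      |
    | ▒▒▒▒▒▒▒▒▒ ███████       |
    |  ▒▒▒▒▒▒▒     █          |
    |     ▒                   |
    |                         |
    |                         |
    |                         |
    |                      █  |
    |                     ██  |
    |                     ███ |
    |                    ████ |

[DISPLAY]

━━━━━━━━━━━━━━━━━━━━━━━━━━━━━┓                     
 Minesweeper                 ┃                     
─────────────────────────────┨                     
■■■■■■■■■■                   ┃                     
■■■■■■■■■■                   ┃                     
■■■■■■■■■■                   ┃                     
■■■■■■■■■■                   ┃                     
■■■■■■■■■■                   ┃                     
■■■■■■■■■■                   ┃                     
■■■■■■■■■■                   ┃                     
■■■■■■■■■■                   ┃                     
━━━━━━━━━━━━━━━━┓            ┃                     
r               ┃            ┃                     
────────────────┨    ┏━━━━━━━━━━━━━━━━━━━━┓        
                ┃━━━━┃ FileBrowser        ┃        
                ┃    ┠────────────────────┨        
                ┃    ┃> [-] workspace/    ┃        
   █            ┃    ┃    main.rs         ┃        
███████         ┃    ┃    router.c        ┃        
████████        ┃    ┃    index.c         ┃        


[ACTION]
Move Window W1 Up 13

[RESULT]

━━━━━━━━━━━━━━━━━━━━━┏━━━━━━━━━━━━━━━━━━━━┓        
 Minesweeper         ┃ FileBrowser        ┃        
─────────────────────┠────────────────────┨        
■■■■■■■■■■           ┃> [-] workspace/    ┃        
■■■■■■■■■■           ┃    main.rs         ┃        
■■■■■■■■■■           ┃    router.c        ┃        
■■■■■■■■■■           ┃    index.c         ┃        
■■■■■■■■■■           ┃    types.css       ┃        
■■■■■■■■■■           ┃    Makefile        ┃        
■■■■■■■■■■           ┗━━━━━━━━━━━━━━━━━━━━┛        
■■■■■■■■■■                   ┃                     
━━━━━━━━━━━━━━━━┓            ┃                     
r               ┃            ┃                     
────────────────┨            ┃                     
                ┃━━━━━━━━━━━━┛                     
                ┃                                  
                ┃                                  
   █            ┃                                  
███████         ┃                                  
████████        ┃                                  


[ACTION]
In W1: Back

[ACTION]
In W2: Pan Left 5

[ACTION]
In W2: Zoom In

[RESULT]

━━━━━━━━━━━━━━━━━━━━━┏━━━━━━━━━━━━━━━━━━━━┓        
 Minesweeper         ┃ FileBrowser        ┃        
─────────────────────┠────────────────────┨        
■■■■■■■■■■           ┃> [-] workspace/    ┃        
■■■■■■■■■■           ┃    main.rs         ┃        
■■■■■■■■■■           ┃    router.c        ┃        
■■■■■■■■■■           ┃    index.c         ┃        
■■■■■■■■■■           ┃    types.css       ┃        
■■■■■■■■■■           ┃    Makefile        ┃        
■■■■■■■■■■           ┗━━━━━━━━━━━━━━━━━━━━┛        
■■■■■■■■■■                   ┃                     
━━━━━━━━━━━━━━━━┓            ┃                     
r               ┃            ┃                     
────────────────┨            ┃                     
                ┃━━━━━━━━━━━━┛                     
                ┃                                  
                ┃                                  
                ┃                                  
                ┃                                  
                ┃                                  


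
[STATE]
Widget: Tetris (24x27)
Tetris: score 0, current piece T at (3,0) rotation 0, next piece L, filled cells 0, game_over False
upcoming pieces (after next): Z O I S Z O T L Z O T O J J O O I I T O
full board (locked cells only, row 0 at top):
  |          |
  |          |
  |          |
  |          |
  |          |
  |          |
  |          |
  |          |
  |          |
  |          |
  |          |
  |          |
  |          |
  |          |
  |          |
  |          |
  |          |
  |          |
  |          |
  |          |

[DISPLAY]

    ▒     │Next:        
   ▒▒▒    │  ▒          
          │▒▒▒          
          │             
          │             
          │             
          │Score:       
          │0            
          │             
          │             
          │             
          │             
          │             
          │             
          │             
          │             
          │             
          │             
          │             
          │             
          │             
          │             
          │             
          │             
          │             
          │             
          │             


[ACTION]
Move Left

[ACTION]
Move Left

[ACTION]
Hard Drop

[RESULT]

     ▒    │Next:        
   ▒▒▒    │▓▓           
          │ ▓▓          
          │             
          │             
          │             
          │Score:       
          │0            
          │             
          │             
          │             
          │             
          │             
          │             
          │             
          │             
          │             
          │             
  ▒       │             
 ▒▒▒      │             
          │             
          │             
          │             
          │             
          │             
          │             
          │             


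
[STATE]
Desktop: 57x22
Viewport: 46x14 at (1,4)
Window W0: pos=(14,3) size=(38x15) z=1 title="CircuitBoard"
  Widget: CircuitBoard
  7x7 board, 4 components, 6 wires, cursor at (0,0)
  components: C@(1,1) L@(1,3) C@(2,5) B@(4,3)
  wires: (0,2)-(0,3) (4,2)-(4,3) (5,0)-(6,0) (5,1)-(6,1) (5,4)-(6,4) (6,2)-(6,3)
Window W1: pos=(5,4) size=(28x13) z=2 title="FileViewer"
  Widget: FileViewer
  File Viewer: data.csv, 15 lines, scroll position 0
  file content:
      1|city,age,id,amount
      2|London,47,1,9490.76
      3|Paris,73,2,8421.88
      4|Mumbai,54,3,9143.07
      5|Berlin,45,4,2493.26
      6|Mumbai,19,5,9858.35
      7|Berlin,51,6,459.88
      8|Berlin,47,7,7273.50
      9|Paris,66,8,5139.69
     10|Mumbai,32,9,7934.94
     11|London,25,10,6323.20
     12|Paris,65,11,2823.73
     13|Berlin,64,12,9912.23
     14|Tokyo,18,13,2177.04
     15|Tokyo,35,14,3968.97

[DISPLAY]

    ┏━━━━━━━━━━━━━━━━━━━━━━━━━━┓              
    ┃ FileViewer               ┃──────────────
    ┠──────────────────────────┨              
    ┃city,age,id,amount       ▲┃              
    ┃London,47,1,9490.76      █┃              
    ┃Paris,73,2,8421.88       ░┃              
    ┃Mumbai,54,3,9143.07      ░┃              
    ┃Berlin,45,4,2493.26      ░┃      C       
    ┃Mumbai,19,5,9858.35      ░┃              
    ┃Berlin,51,6,459.88       ░┃              
    ┃Berlin,47,7,7273.50      ░┃              
    ┃Paris,66,8,5139.69       ▼┃              
    ┗━━━━━━━━━━━━━━━━━━━━━━━━━━┛              
             ┗━━━━━━━━━━━━━━━━━━━━━━━━━━━━━━━━


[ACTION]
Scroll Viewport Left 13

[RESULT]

     ┏━━━━━━━━━━━━━━━━━━━━━━━━━━┓             
     ┃ FileViewer               ┃─────────────
     ┠──────────────────────────┨             
     ┃city,age,id,amount       ▲┃             
     ┃London,47,1,9490.76      █┃             
     ┃Paris,73,2,8421.88       ░┃             
     ┃Mumbai,54,3,9143.07      ░┃             
     ┃Berlin,45,4,2493.26      ░┃      C      
     ┃Mumbai,19,5,9858.35      ░┃             
     ┃Berlin,51,6,459.88       ░┃             
     ┃Berlin,47,7,7273.50      ░┃             
     ┃Paris,66,8,5139.69       ▼┃             
     ┗━━━━━━━━━━━━━━━━━━━━━━━━━━┛             
              ┗━━━━━━━━━━━━━━━━━━━━━━━━━━━━━━━


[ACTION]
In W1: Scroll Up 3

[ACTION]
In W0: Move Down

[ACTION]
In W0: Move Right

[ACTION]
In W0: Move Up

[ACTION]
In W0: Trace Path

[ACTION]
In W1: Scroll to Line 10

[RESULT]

     ┏━━━━━━━━━━━━━━━━━━━━━━━━━━┓             
     ┃ FileViewer               ┃─────────────
     ┠──────────────────────────┨             
     ┃Berlin,51,6,459.88       ▲┃             
     ┃Berlin,47,7,7273.50      ░┃             
     ┃Paris,66,8,5139.69       ░┃             
     ┃Mumbai,32,9,7934.94      ░┃             
     ┃London,25,10,6323.20     ░┃      C      
     ┃Paris,65,11,2823.73      ░┃             
     ┃Berlin,64,12,9912.23     ░┃             
     ┃Tokyo,18,13,2177.04      █┃             
     ┃Tokyo,35,14,3968.97      ▼┃             
     ┗━━━━━━━━━━━━━━━━━━━━━━━━━━┛             
              ┗━━━━━━━━━━━━━━━━━━━━━━━━━━━━━━━


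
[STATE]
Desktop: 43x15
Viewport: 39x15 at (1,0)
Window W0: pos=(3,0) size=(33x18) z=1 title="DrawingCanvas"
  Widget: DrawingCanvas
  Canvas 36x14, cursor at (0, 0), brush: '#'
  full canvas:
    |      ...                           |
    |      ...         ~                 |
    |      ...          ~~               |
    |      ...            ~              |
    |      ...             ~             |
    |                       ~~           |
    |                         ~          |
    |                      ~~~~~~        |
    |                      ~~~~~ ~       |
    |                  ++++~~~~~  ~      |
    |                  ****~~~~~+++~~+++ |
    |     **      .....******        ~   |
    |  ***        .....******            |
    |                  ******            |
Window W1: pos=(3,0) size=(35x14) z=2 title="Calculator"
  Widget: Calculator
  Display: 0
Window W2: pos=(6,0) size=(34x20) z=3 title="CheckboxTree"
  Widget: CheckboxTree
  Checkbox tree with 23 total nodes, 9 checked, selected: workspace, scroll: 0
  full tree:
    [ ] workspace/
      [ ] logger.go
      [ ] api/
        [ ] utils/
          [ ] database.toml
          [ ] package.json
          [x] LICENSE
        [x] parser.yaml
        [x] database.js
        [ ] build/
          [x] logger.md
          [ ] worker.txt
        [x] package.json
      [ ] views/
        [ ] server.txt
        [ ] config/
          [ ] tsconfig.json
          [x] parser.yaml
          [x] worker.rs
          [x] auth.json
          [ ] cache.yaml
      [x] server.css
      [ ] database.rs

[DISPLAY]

  ┏━━┏━━━━━━━━━━━━━━━━━━━━━━━━━━━━━━━━┓
  ┃ C┃ CheckboxTree                   ┃
  ┠──┠────────────────────────────────┨
  ┃  ┃>[-] workspace/                 ┃
  ┃┌─┃   [ ] logger.go                ┃
  ┃│ ┃   [-] api/                     ┃
  ┃├─┃     [-] utils/                 ┃
  ┃│ ┃       [ ] database.toml        ┃
  ┃├─┃       [ ] package.json         ┃
  ┃│ ┃       [x] LICENSE              ┃
  ┃├─┃     [x] parser.yaml            ┃
  ┃│ ┃     [x] database.js            ┃
  ┃└─┃     [-] build/                 ┃
  ┗━━┃       [x] logger.md            ┃
  ┃  ┃       [ ] worker.txt           ┃


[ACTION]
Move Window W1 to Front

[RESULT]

  ┏━━━━━━━━━━━━━━━━━━━━━━━━━━━━━━━━━┓━┓
  ┃ Calculator                      ┃ ┃
  ┠─────────────────────────────────┨─┨
  ┃                                0┃ ┃
  ┃┌───┬───┬───┬───┐                ┃ ┃
  ┃│ 7 │ 8 │ 9 │ ÷ │                ┃ ┃
  ┃├───┼───┼───┼───┤                ┃ ┃
  ┃│ 4 │ 5 │ 6 │ × │                ┃ ┃
  ┃├───┼───┼───┼───┤                ┃ ┃
  ┃│ 1 │ 2 │ 3 │ - │                ┃ ┃
  ┃├───┼───┼───┼───┤                ┃ ┃
  ┃│ 0 │ . │ = │ + │                ┃ ┃
  ┃└───┴───┴───┴───┘                ┃ ┃
  ┗━━━━━━━━━━━━━━━━━━━━━━━━━━━━━━━━━┛ ┃
  ┃  ┃       [ ] worker.txt           ┃


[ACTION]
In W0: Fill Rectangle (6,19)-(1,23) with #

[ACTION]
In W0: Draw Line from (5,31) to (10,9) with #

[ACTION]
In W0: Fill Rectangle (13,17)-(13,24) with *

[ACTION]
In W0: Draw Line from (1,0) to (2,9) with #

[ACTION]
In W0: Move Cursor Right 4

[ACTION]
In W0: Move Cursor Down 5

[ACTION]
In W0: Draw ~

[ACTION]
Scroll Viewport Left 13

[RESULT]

   ┏━━━━━━━━━━━━━━━━━━━━━━━━━━━━━━━━━┓━
   ┃ Calculator                      ┃ 
   ┠─────────────────────────────────┨─
   ┃                                0┃ 
   ┃┌───┬───┬───┬───┐                ┃ 
   ┃│ 7 │ 8 │ 9 │ ÷ │                ┃ 
   ┃├───┼───┼───┼───┤                ┃ 
   ┃│ 4 │ 5 │ 6 │ × │                ┃ 
   ┃├───┼───┼───┼───┤                ┃ 
   ┃│ 1 │ 2 │ 3 │ - │                ┃ 
   ┃├───┼───┼───┼───┤                ┃ 
   ┃│ 0 │ . │ = │ + │                ┃ 
   ┃└───┴───┴───┴───┘                ┃ 
   ┗━━━━━━━━━━━━━━━━━━━━━━━━━━━━━━━━━┛ 
   ┃  ┃       [ ] worker.txt           
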